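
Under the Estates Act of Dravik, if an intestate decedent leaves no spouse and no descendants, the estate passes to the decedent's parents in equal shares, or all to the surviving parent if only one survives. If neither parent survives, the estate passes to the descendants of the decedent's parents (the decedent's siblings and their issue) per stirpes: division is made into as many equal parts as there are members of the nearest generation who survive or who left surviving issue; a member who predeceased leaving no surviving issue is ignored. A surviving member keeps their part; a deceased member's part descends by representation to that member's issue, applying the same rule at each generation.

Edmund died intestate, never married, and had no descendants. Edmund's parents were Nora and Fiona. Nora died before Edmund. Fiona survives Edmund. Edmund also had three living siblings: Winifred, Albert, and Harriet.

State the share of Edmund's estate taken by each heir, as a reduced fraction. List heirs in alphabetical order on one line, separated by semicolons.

Fiona 1

Only one parent, Fiona, survives, so Fiona takes the entire estate. The siblings take nothing because a surviving parent has priority.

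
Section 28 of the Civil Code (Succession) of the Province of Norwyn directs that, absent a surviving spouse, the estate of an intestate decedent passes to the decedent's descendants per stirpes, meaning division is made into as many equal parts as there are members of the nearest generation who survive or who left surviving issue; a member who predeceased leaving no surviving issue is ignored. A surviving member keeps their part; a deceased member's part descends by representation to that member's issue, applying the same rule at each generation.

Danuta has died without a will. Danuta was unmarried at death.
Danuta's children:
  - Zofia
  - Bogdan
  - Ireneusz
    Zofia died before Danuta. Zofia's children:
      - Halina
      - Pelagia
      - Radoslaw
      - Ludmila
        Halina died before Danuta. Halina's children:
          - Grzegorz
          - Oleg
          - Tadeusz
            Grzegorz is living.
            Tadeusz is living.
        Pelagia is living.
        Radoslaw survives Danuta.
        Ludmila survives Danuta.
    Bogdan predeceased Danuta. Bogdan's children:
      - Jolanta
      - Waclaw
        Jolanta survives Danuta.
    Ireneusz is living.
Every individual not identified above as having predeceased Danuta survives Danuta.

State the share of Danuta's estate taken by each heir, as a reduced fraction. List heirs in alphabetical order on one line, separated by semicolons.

There is no surviving spouse, so the entire estate passes to Danuta's descendants per stirpes.
The estate is divided into 3 equal shares of 1/3 among Zofia, Bogdan, Ireneusz.
Zofia predeceased; the 1/3 allotted to Zofia's branch passes to Zofia's issue by representation.
The 1/3 is divided into 4 equal shares of 1/12 among Halina, Pelagia, Radoslaw, Ludmila.
Halina predeceased; the 1/12 allotted to Halina's branch passes to Halina's issue by representation.
The 1/12 is divided into 3 equal shares of 1/36 among Grzegorz, Oleg, Tadeusz.
Grzegorz is living and takes 1/36.
Oleg is living and takes 1/36.
Tadeusz is living and takes 1/36.
Pelagia is living and takes 1/12.
Radoslaw is living and takes 1/12.
Ludmila is living and takes 1/12.
Bogdan predeceased; the 1/3 allotted to Bogdan's branch passes to Bogdan's issue by representation.
The 1/3 is divided into 2 equal shares of 1/6 among Jolanta, Waclaw.
Jolanta is living and takes 1/6.
Waclaw is living and takes 1/6.
Ireneusz is living and takes 1/3.

Grzegorz 1/36; Ireneusz 1/3; Jolanta 1/6; Ludmila 1/12; Oleg 1/36; Pelagia 1/12; Radoslaw 1/12; Tadeusz 1/36; Waclaw 1/6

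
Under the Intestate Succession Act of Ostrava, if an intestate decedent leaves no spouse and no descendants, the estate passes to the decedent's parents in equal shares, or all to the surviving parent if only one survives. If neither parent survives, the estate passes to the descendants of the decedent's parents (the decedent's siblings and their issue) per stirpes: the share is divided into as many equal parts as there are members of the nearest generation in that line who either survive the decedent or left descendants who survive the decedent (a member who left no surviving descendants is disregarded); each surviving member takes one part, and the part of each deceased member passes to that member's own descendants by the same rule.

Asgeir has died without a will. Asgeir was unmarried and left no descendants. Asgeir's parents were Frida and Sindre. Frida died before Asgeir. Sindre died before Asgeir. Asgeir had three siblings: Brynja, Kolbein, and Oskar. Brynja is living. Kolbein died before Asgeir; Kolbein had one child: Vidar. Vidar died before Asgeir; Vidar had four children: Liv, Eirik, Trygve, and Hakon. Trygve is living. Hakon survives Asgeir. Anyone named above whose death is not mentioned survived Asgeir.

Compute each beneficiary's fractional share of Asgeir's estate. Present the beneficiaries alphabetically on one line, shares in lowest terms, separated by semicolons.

Brynja 1/3; Eirik 1/12; Hakon 1/12; Liv 1/12; Oskar 1/3; Trygve 1/12

Neither parent survives and there are no descendants, so the estate passes to Asgeir's siblings and their issue per stirpes.
The estate is divided into 3 equal shares of 1/3 among Brynja, Kolbein, Oskar.
Brynja is living and takes 1/3.
Kolbein predeceased; the 1/3 allotted to Kolbein's branch passes to Kolbein's issue by representation.
Vidar's line is the sole branch at this level, so the full 1/3 passes to Vidar's issue by representation.
The 1/3 is divided into 4 equal shares of 1/12 among Liv, Eirik, Trygve, Hakon.
Liv is living and takes 1/12.
Eirik is living and takes 1/12.
Trygve is living and takes 1/12.
Hakon is living and takes 1/12.
Oskar is living and takes 1/3.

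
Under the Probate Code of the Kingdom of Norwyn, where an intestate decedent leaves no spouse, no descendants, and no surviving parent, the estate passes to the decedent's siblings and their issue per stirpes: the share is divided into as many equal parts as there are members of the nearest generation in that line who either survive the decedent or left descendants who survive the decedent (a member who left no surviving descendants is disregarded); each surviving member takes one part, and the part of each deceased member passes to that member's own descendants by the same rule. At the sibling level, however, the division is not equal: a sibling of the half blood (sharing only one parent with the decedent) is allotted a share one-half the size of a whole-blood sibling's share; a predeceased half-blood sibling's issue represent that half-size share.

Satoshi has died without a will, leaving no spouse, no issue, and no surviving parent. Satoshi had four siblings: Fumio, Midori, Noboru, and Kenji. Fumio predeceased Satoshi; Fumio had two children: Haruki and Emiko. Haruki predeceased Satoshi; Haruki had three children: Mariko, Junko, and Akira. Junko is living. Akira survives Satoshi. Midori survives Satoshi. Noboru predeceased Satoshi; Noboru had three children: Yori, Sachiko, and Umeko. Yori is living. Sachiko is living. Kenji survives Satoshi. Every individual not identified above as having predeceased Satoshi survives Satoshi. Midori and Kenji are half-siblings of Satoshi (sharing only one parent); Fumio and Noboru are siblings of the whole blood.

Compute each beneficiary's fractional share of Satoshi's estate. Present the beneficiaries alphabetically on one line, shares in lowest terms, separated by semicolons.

No spouse, descendants, or parent survives, so the estate passes to Satoshi's siblings per stirpes.
Half-blood siblings count for one-half the weight of whole-blood siblings at the initial division.
Dividing 1 in proportion to weights (total weight 3): Fumio (weight 1) → 1/3; Midori (weight 1/2) → 1/6; Noboru (weight 1) → 1/3; Kenji (weight 1/2) → 1/6.
Fumio predeceased; the 1/3 allotted to Fumio's branch passes to Fumio's issue by representation.
The 1/3 is divided into 2 equal shares of 1/6 among Haruki, Emiko.
Haruki predeceased; the 1/6 allotted to Haruki's branch passes to Haruki's issue by representation.
The 1/6 is divided into 3 equal shares of 1/18 among Mariko, Junko, Akira.
Mariko is living and takes 1/18.
Junko is living and takes 1/18.
Akira is living and takes 1/18.
Emiko is living and takes 1/6.
Midori is living and takes 1/6.
Noboru predeceased; the 1/3 allotted to Noboru's branch passes to Noboru's issue by representation.
The 1/3 is divided into 3 equal shares of 1/9 among Yori, Sachiko, Umeko.
Yori is living and takes 1/9.
Sachiko is living and takes 1/9.
Umeko is living and takes 1/9.
Kenji is living and takes 1/6.

Akira 1/18; Emiko 1/6; Junko 1/18; Kenji 1/6; Mariko 1/18; Midori 1/6; Sachiko 1/9; Umeko 1/9; Yori 1/9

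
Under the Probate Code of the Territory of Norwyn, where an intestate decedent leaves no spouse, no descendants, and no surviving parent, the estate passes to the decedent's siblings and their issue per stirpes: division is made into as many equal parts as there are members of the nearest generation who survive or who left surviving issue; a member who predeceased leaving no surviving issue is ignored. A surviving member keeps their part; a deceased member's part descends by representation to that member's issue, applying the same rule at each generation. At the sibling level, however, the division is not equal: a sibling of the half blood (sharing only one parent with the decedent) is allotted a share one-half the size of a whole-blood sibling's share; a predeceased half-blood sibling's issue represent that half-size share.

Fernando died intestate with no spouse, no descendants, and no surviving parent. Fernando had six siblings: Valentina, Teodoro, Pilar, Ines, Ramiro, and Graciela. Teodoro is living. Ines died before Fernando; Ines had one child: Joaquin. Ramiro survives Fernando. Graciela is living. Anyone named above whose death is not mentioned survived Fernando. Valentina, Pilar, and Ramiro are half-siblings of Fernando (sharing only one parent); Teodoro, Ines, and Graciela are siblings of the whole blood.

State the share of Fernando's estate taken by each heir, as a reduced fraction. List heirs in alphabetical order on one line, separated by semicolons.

No spouse, descendants, or parent survives, so the estate passes to Fernando's siblings per stirpes.
Half-blood siblings count for one-half the weight of whole-blood siblings at the initial division.
Dividing 1 in proportion to weights (total weight 9/2): Valentina (weight 1/2) → 1/9; Teodoro (weight 1) → 2/9; Pilar (weight 1/2) → 1/9; Ines (weight 1) → 2/9; Ramiro (weight 1/2) → 1/9; Graciela (weight 1) → 2/9.
Valentina is living and takes 1/9.
Teodoro is living and takes 2/9.
Pilar is living and takes 1/9.
Ines predeceased; the 2/9 allotted to Ines's branch passes to Ines's issue by representation.
Joaquin is the sole taker at this level and receives the full 2/9.
Ramiro is living and takes 1/9.
Graciela is living and takes 2/9.

Graciela 2/9; Joaquin 2/9; Pilar 1/9; Ramiro 1/9; Teodoro 2/9; Valentina 1/9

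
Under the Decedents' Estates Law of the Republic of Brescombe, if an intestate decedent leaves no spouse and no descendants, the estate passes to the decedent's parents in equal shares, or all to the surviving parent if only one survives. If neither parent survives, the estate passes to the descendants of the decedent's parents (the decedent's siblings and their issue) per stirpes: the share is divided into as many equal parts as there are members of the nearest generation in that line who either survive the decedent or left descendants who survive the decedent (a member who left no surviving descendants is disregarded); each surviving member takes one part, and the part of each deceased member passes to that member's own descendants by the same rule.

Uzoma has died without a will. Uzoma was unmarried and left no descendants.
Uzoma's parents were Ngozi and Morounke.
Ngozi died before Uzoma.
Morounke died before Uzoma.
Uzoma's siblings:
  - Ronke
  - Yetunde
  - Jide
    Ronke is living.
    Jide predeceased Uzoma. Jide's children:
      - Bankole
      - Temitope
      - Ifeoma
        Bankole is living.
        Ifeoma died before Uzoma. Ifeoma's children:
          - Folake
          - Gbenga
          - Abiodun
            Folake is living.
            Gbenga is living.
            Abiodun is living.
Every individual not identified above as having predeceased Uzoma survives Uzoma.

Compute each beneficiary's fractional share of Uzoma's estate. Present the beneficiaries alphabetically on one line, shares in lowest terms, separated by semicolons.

Abiodun 1/27; Bankole 1/9; Folake 1/27; Gbenga 1/27; Ronke 1/3; Temitope 1/9; Yetunde 1/3

Neither parent survives and there are no descendants, so the estate passes to Uzoma's siblings and their issue per stirpes.
The estate is divided into 3 equal shares of 1/3 among Ronke, Yetunde, Jide.
Ronke is living and takes 1/3.
Yetunde is living and takes 1/3.
Jide predeceased; the 1/3 allotted to Jide's branch passes to Jide's issue by representation.
The 1/3 is divided into 3 equal shares of 1/9 among Bankole, Temitope, Ifeoma.
Bankole is living and takes 1/9.
Temitope is living and takes 1/9.
Ifeoma predeceased; the 1/9 allotted to Ifeoma's branch passes to Ifeoma's issue by representation.
The 1/9 is divided into 3 equal shares of 1/27 among Folake, Gbenga, Abiodun.
Folake is living and takes 1/27.
Gbenga is living and takes 1/27.
Abiodun is living and takes 1/27.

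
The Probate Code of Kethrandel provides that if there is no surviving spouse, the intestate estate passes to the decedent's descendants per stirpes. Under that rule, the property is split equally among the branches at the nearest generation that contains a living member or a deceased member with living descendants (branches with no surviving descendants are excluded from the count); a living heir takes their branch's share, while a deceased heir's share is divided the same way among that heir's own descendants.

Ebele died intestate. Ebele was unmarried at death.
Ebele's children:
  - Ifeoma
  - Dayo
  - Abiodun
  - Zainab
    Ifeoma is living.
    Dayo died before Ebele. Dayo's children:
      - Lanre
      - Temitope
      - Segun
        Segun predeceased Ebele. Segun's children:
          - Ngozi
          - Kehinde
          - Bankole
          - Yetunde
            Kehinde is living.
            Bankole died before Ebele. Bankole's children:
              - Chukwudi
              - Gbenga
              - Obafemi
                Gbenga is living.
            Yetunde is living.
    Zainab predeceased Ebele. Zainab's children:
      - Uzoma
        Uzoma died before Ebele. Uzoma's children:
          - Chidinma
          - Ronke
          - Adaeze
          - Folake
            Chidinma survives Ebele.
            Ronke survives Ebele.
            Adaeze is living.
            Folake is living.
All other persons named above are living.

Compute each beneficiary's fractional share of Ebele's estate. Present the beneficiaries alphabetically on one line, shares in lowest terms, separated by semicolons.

Abiodun 1/4; Adaeze 1/16; Chidinma 1/16; Chukwudi 1/144; Folake 1/16; Gbenga 1/144; Ifeoma 1/4; Kehinde 1/48; Lanre 1/12; Ngozi 1/48; Obafemi 1/144; Ronke 1/16; Temitope 1/12; Yetunde 1/48

There is no surviving spouse, so the entire estate passes to Ebele's descendants per stirpes.
The estate is divided into 4 equal shares of 1/4 among Ifeoma, Dayo, Abiodun, Zainab.
Ifeoma is living and takes 1/4.
Dayo predeceased; the 1/4 allotted to Dayo's branch passes to Dayo's issue by representation.
The 1/4 is divided into 3 equal shares of 1/12 among Lanre, Temitope, Segun.
Lanre is living and takes 1/12.
Temitope is living and takes 1/12.
Segun predeceased; the 1/12 allotted to Segun's branch passes to Segun's issue by representation.
The 1/12 is divided into 4 equal shares of 1/48 among Ngozi, Kehinde, Bankole, Yetunde.
Ngozi is living and takes 1/48.
Kehinde is living and takes 1/48.
Bankole predeceased; the 1/48 allotted to Bankole's branch passes to Bankole's issue by representation.
The 1/48 is divided into 3 equal shares of 1/144 among Chukwudi, Gbenga, Obafemi.
Chukwudi is living and takes 1/144.
Gbenga is living and takes 1/144.
Obafemi is living and takes 1/144.
Yetunde is living and takes 1/48.
Abiodun is living and takes 1/4.
Zainab predeceased; the 1/4 allotted to Zainab's branch passes to Zainab's issue by representation.
Uzoma's line is the sole branch at this level, so the full 1/4 passes to Uzoma's issue by representation.
The 1/4 is divided into 4 equal shares of 1/16 among Chidinma, Ronke, Adaeze, Folake.
Chidinma is living and takes 1/16.
Ronke is living and takes 1/16.
Adaeze is living and takes 1/16.
Folake is living and takes 1/16.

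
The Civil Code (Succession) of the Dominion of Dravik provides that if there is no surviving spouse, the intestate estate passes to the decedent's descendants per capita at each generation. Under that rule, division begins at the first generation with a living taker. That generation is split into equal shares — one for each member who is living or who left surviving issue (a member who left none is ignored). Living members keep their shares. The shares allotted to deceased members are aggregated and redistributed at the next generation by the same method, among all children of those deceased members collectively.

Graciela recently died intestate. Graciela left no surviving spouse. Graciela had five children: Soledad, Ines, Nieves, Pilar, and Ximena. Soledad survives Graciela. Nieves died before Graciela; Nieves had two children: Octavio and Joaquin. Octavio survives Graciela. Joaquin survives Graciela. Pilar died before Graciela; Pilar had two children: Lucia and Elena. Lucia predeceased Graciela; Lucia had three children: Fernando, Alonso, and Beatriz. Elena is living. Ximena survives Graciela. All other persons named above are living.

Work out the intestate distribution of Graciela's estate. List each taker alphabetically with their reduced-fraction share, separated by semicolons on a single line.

There is no surviving spouse, so the entire estate passes to Graciela's descendants per capita at each generation.
At generation 1 (Soledad, Ines, Nieves, Pilar, Ximena) there are 5 shares of (1)/5 = 1/5 each.
Living: Soledad, Ines, and Ximena — each takes 1/5.
Deceased: Nieves and Pilar. Their combined 2/5 is pooled and carried to generation 2.
At generation 2 (Octavio, Joaquin, Lucia, Elena) there are 4 shares of (2/5)/4 = 1/10 each.
Living: Octavio, Joaquin, and Elena — each takes 1/10.
Deceased: Lucia. That 1/10 share is carried to generation 3.
At generation 3 (Fernando, Alonso, Beatriz) there are 3 shares of (1/10)/3 = 1/30 each.
Living: Fernando, Alonso, and Beatriz — each takes 1/30.

Alonso 1/30; Beatriz 1/30; Elena 1/10; Fernando 1/30; Ines 1/5; Joaquin 1/10; Octavio 1/10; Soledad 1/5; Ximena 1/5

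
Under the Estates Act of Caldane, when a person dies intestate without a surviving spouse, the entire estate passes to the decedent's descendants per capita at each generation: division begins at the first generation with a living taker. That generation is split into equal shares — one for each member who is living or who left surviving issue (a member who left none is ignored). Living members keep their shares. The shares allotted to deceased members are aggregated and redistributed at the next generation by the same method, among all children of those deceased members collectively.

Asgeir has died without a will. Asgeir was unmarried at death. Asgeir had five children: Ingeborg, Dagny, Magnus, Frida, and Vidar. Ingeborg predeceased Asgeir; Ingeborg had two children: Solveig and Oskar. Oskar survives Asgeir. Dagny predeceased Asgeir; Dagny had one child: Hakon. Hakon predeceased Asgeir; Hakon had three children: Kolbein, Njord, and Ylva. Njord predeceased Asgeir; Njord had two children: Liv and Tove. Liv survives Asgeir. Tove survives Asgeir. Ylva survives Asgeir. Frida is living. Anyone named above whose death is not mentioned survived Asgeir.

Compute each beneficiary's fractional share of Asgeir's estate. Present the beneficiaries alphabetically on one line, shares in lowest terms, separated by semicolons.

Frida 1/5; Kolbein 2/45; Liv 1/45; Magnus 1/5; Oskar 2/15; Solveig 2/15; Tove 1/45; Vidar 1/5; Ylva 2/45

There is no surviving spouse, so the entire estate passes to Asgeir's descendants per capita at each generation.
At generation 1 (Ingeborg, Dagny, Magnus, Frida, Vidar) there are 5 shares of (1)/5 = 1/5 each.
Living: Magnus, Frida, and Vidar — each takes 1/5.
Deceased: Ingeborg and Dagny. Their combined 2/5 is pooled and carried to generation 2.
At generation 2 (Solveig, Oskar, Hakon) there are 3 shares of (2/5)/3 = 2/15 each.
Living: Solveig and Oskar — each takes 2/15.
Deceased: Hakon. That 2/15 share is carried to generation 3.
At generation 3 (Kolbein, Njord, Ylva) there are 3 shares of (2/15)/3 = 2/45 each.
Living: Kolbein and Ylva — each takes 2/45.
Deceased: Njord. That 2/45 share is carried to generation 4.
At generation 4 (Liv, Tove) there are 2 shares of (2/45)/2 = 1/45 each.
Living: Liv and Tove — each takes 1/45.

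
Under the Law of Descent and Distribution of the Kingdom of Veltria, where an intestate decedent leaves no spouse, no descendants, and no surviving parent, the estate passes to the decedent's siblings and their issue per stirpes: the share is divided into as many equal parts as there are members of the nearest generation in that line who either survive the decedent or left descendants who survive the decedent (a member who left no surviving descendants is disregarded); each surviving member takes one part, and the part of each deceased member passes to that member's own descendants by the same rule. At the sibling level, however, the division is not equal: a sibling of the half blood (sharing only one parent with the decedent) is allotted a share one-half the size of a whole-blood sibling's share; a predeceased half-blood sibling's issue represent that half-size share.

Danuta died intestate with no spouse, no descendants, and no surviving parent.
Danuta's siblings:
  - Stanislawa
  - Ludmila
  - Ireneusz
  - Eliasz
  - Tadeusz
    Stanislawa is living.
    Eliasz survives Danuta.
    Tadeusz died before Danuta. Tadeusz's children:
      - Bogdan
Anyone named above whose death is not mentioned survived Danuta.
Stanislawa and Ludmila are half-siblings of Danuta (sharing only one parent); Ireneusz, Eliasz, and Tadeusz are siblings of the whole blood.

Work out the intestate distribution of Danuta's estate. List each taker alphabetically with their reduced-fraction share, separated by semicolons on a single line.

Bogdan 1/4; Eliasz 1/4; Ireneusz 1/4; Ludmila 1/8; Stanislawa 1/8

No spouse, descendants, or parent survives, so the estate passes to Danuta's siblings per stirpes.
Half-blood siblings count for one-half the weight of whole-blood siblings at the initial division.
Dividing 1 in proportion to weights (total weight 4): Stanislawa (weight 1/2) → 1/8; Ludmila (weight 1/2) → 1/8; Ireneusz (weight 1) → 1/4; Eliasz (weight 1) → 1/4; Tadeusz (weight 1) → 1/4.
Stanislawa is living and takes 1/8.
Ludmila is living and takes 1/8.
Ireneusz is living and takes 1/4.
Eliasz is living and takes 1/4.
Tadeusz predeceased; the 1/4 allotted to Tadeusz's branch passes to Tadeusz's issue by representation.
Bogdan is the sole taker at this level and receives the full 1/4.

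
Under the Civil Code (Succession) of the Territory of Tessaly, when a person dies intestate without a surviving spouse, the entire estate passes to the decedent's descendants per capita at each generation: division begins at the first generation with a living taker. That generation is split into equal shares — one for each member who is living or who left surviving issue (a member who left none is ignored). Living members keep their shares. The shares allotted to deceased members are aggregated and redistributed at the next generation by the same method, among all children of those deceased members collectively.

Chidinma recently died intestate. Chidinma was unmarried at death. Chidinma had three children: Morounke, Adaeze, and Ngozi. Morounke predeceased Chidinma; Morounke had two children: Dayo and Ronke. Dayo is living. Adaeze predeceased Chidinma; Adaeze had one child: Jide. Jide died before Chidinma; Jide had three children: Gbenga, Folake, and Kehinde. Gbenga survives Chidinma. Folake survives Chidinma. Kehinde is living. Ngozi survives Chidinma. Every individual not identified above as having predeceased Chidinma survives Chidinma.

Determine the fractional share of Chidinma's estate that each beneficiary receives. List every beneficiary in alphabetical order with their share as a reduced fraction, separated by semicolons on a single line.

There is no surviving spouse, so the entire estate passes to Chidinma's descendants per capita at each generation.
At generation 1 (Morounke, Adaeze, Ngozi) there are 3 shares of (1)/3 = 1/3 each.
Living: Ngozi — each takes 1/3.
Deceased: Morounke and Adaeze. Their combined 2/3 is pooled and carried to generation 2.
At generation 2 (Dayo, Ronke, Jide) there are 3 shares of (2/3)/3 = 2/9 each.
Living: Dayo and Ronke — each takes 2/9.
Deceased: Jide. That 2/9 share is carried to generation 3.
At generation 3 (Gbenga, Folake, Kehinde) there are 3 shares of (2/9)/3 = 2/27 each.
Living: Gbenga, Folake, and Kehinde — each takes 2/27.

Dayo 2/9; Folake 2/27; Gbenga 2/27; Kehinde 2/27; Ngozi 1/3; Ronke 2/9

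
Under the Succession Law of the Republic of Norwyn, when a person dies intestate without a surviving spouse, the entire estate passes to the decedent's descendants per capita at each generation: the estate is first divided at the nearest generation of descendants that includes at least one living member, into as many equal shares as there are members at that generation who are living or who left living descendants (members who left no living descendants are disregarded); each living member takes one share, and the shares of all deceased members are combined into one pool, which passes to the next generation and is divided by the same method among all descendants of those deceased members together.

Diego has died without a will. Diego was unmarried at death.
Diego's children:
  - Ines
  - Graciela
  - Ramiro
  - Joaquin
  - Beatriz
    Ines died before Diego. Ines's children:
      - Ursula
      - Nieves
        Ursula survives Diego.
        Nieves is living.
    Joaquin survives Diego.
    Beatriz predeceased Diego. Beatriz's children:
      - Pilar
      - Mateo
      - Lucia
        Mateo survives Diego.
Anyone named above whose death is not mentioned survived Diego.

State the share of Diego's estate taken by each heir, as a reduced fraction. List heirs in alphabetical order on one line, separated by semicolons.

Graciela 1/5; Joaquin 1/5; Lucia 2/25; Mateo 2/25; Nieves 2/25; Pilar 2/25; Ramiro 1/5; Ursula 2/25

There is no surviving spouse, so the entire estate passes to Diego's descendants per capita at each generation.
At generation 1 (Ines, Graciela, Ramiro, Joaquin, Beatriz) there are 5 shares of (1)/5 = 1/5 each.
Living: Graciela, Ramiro, and Joaquin — each takes 1/5.
Deceased: Ines and Beatriz. Their combined 2/5 is pooled and carried to generation 2.
At generation 2 (Ursula, Nieves, Pilar, Mateo, Lucia) there are 5 shares of (2/5)/5 = 2/25 each.
Living: Ursula, Nieves, Pilar, Mateo, and Lucia — each takes 2/25.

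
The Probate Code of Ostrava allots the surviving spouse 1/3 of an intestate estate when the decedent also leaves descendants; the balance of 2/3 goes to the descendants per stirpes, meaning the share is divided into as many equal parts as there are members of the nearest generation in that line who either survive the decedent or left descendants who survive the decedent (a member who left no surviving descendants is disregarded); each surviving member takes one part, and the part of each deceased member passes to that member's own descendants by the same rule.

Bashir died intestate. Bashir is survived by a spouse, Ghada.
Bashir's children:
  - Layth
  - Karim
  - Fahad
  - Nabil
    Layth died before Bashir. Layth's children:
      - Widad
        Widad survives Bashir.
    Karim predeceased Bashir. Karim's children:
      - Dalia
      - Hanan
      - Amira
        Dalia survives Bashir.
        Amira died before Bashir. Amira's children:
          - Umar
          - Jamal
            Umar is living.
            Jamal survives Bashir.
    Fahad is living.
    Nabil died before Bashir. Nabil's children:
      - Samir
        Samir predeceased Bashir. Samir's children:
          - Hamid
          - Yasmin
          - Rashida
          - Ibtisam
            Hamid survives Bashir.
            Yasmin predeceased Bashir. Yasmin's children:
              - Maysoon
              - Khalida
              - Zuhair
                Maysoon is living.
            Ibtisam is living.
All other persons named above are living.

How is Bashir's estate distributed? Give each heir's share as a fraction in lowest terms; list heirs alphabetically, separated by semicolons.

Ghada, as surviving spouse, takes 1/3.
The remaining 2/3 passes to Bashir's descendants per stirpes.
The 2/3 is divided into 4 equal shares of 1/6 among Layth, Karim, Fahad, Nabil.
Layth predeceased; the 1/6 allotted to Layth's branch passes to Layth's issue by representation.
Widad is the sole taker at this level and receives the full 1/6.
Karim predeceased; the 1/6 allotted to Karim's branch passes to Karim's issue by representation.
The 1/6 is divided into 3 equal shares of 1/18 among Dalia, Hanan, Amira.
Dalia is living and takes 1/18.
Hanan is living and takes 1/18.
Amira predeceased; the 1/18 allotted to Amira's branch passes to Amira's issue by representation.
The 1/18 is divided into 2 equal shares of 1/36 among Umar, Jamal.
Umar is living and takes 1/36.
Jamal is living and takes 1/36.
Fahad is living and takes 1/6.
Nabil predeceased; the 1/6 allotted to Nabil's branch passes to Nabil's issue by representation.
Samir's line is the sole branch at this level, so the full 1/6 passes to Samir's issue by representation.
The 1/6 is divided into 4 equal shares of 1/24 among Hamid, Yasmin, Rashida, Ibtisam.
Hamid is living and takes 1/24.
Yasmin predeceased; the 1/24 allotted to Yasmin's branch passes to Yasmin's issue by representation.
The 1/24 is divided into 3 equal shares of 1/72 among Maysoon, Khalida, Zuhair.
Maysoon is living and takes 1/72.
Khalida is living and takes 1/72.
Zuhair is living and takes 1/72.
Rashida is living and takes 1/24.
Ibtisam is living and takes 1/24.

Dalia 1/18; Fahad 1/6; Ghada 1/3; Hamid 1/24; Hanan 1/18; Ibtisam 1/24; Jamal 1/36; Khalida 1/72; Maysoon 1/72; Rashida 1/24; Umar 1/36; Widad 1/6; Zuhair 1/72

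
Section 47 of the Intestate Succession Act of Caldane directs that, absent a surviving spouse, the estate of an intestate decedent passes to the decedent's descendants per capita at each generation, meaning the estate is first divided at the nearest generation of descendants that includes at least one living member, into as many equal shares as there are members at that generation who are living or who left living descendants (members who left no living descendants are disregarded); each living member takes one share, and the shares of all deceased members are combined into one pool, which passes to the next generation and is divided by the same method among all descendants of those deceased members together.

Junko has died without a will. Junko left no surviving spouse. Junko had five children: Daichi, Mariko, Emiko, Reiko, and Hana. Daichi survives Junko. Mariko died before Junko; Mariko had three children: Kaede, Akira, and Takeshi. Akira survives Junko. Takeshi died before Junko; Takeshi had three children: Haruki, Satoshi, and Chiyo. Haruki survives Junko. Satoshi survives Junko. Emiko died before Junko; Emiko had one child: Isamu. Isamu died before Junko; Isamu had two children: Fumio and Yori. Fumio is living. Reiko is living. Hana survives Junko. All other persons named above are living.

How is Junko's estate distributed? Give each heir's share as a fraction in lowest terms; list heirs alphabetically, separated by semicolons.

There is no surviving spouse, so the entire estate passes to Junko's descendants per capita at each generation.
At generation 1 (Daichi, Mariko, Emiko, Reiko, Hana) there are 5 shares of (1)/5 = 1/5 each.
Living: Daichi, Reiko, and Hana — each takes 1/5.
Deceased: Mariko and Emiko. Their combined 2/5 is pooled and carried to generation 2.
At generation 2 (Kaede, Akira, Takeshi, Isamu) there are 4 shares of (2/5)/4 = 1/10 each.
Living: Kaede and Akira — each takes 1/10.
Deceased: Takeshi and Isamu. Their combined 1/5 is pooled and carried to generation 3.
At generation 3 (Haruki, Satoshi, Chiyo, Fumio, Yori) there are 5 shares of (1/5)/5 = 1/25 each.
Living: Haruki, Satoshi, Chiyo, Fumio, and Yori — each takes 1/25.

Akira 1/10; Chiyo 1/25; Daichi 1/5; Fumio 1/25; Hana 1/5; Haruki 1/25; Kaede 1/10; Reiko 1/5; Satoshi 1/25; Yori 1/25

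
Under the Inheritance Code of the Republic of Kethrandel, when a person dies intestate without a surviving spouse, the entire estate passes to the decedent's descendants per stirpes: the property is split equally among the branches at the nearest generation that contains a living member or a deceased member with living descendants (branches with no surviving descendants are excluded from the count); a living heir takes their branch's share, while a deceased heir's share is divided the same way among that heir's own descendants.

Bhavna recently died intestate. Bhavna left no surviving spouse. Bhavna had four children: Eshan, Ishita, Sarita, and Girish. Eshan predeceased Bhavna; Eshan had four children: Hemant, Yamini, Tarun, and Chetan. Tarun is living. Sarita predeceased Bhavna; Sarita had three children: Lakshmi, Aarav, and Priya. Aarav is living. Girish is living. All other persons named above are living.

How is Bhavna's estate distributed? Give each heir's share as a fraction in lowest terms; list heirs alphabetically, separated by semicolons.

There is no surviving spouse, so the entire estate passes to Bhavna's descendants per stirpes.
The estate is divided into 4 equal shares of 1/4 among Eshan, Ishita, Sarita, Girish.
Eshan predeceased; the 1/4 allotted to Eshan's branch passes to Eshan's issue by representation.
The 1/4 is divided into 4 equal shares of 1/16 among Hemant, Yamini, Tarun, Chetan.
Hemant is living and takes 1/16.
Yamini is living and takes 1/16.
Tarun is living and takes 1/16.
Chetan is living and takes 1/16.
Ishita is living and takes 1/4.
Sarita predeceased; the 1/4 allotted to Sarita's branch passes to Sarita's issue by representation.
The 1/4 is divided into 3 equal shares of 1/12 among Lakshmi, Aarav, Priya.
Lakshmi is living and takes 1/12.
Aarav is living and takes 1/12.
Priya is living and takes 1/12.
Girish is living and takes 1/4.

Aarav 1/12; Chetan 1/16; Girish 1/4; Hemant 1/16; Ishita 1/4; Lakshmi 1/12; Priya 1/12; Tarun 1/16; Yamini 1/16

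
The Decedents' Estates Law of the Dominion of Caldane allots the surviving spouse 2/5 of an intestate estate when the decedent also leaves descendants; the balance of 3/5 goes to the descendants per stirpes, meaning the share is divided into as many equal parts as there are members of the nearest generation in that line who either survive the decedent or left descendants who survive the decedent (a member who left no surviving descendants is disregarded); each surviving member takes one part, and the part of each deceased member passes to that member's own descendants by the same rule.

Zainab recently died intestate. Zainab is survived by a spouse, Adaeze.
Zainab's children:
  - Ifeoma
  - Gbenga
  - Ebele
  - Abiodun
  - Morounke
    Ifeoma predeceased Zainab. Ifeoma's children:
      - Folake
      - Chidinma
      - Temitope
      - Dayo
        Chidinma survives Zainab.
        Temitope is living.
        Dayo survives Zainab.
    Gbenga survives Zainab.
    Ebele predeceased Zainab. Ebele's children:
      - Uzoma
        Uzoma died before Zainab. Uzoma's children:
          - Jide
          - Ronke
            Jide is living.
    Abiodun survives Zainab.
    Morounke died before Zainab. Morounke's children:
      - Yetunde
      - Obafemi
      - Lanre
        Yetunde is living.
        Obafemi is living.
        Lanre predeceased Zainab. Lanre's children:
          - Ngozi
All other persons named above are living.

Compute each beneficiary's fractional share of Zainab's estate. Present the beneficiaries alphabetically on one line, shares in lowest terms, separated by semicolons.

Adaeze, as surviving spouse, takes 2/5.
The remaining 3/5 passes to Zainab's descendants per stirpes.
The 3/5 is divided into 5 equal shares of 3/25 among Ifeoma, Gbenga, Ebele, Abiodun, Morounke.
Ifeoma predeceased; the 3/25 allotted to Ifeoma's branch passes to Ifeoma's issue by representation.
The 3/25 is divided into 4 equal shares of 3/100 among Folake, Chidinma, Temitope, Dayo.
Folake is living and takes 3/100.
Chidinma is living and takes 3/100.
Temitope is living and takes 3/100.
Dayo is living and takes 3/100.
Gbenga is living and takes 3/25.
Ebele predeceased; the 3/25 allotted to Ebele's branch passes to Ebele's issue by representation.
Uzoma's line is the sole branch at this level, so the full 3/25 passes to Uzoma's issue by representation.
The 3/25 is divided into 2 equal shares of 3/50 among Jide, Ronke.
Jide is living and takes 3/50.
Ronke is living and takes 3/50.
Abiodun is living and takes 3/25.
Morounke predeceased; the 3/25 allotted to Morounke's branch passes to Morounke's issue by representation.
The 3/25 is divided into 3 equal shares of 1/25 among Yetunde, Obafemi, Lanre.
Yetunde is living and takes 1/25.
Obafemi is living and takes 1/25.
Lanre predeceased; the 1/25 allotted to Lanre's branch passes to Lanre's issue by representation.
Ngozi is the sole taker at this level and receives the full 1/25.

Abiodun 3/25; Adaeze 2/5; Chidinma 3/100; Dayo 3/100; Folake 3/100; Gbenga 3/25; Jide 3/50; Ngozi 1/25; Obafemi 1/25; Ronke 3/50; Temitope 3/100; Yetunde 1/25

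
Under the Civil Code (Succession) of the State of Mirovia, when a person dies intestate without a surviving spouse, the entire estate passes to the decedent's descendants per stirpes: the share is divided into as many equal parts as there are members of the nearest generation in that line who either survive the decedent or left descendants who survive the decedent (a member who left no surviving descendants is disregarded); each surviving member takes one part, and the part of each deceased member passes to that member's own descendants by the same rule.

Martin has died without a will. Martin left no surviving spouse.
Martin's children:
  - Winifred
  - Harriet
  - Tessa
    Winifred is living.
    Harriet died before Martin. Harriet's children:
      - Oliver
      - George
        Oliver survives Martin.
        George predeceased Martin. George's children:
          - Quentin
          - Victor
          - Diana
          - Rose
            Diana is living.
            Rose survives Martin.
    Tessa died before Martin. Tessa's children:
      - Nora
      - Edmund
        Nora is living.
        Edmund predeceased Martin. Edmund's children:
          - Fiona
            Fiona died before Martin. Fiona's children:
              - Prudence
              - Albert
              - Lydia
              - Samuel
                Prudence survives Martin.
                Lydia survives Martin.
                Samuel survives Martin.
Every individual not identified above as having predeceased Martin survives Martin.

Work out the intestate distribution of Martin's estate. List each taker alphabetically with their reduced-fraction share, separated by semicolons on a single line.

There is no surviving spouse, so the entire estate passes to Martin's descendants per stirpes.
The estate is divided into 3 equal shares of 1/3 among Winifred, Harriet, Tessa.
Winifred is living and takes 1/3.
Harriet predeceased; the 1/3 allotted to Harriet's branch passes to Harriet's issue by representation.
The 1/3 is divided into 2 equal shares of 1/6 among Oliver, George.
Oliver is living and takes 1/6.
George predeceased; the 1/6 allotted to George's branch passes to George's issue by representation.
The 1/6 is divided into 4 equal shares of 1/24 among Quentin, Victor, Diana, Rose.
Quentin is living and takes 1/24.
Victor is living and takes 1/24.
Diana is living and takes 1/24.
Rose is living and takes 1/24.
Tessa predeceased; the 1/3 allotted to Tessa's branch passes to Tessa's issue by representation.
The 1/3 is divided into 2 equal shares of 1/6 among Nora, Edmund.
Nora is living and takes 1/6.
Edmund predeceased; the 1/6 allotted to Edmund's branch passes to Edmund's issue by representation.
Fiona's line is the sole branch at this level, so the full 1/6 passes to Fiona's issue by representation.
The 1/6 is divided into 4 equal shares of 1/24 among Prudence, Albert, Lydia, Samuel.
Prudence is living and takes 1/24.
Albert is living and takes 1/24.
Lydia is living and takes 1/24.
Samuel is living and takes 1/24.

Albert 1/24; Diana 1/24; Lydia 1/24; Nora 1/6; Oliver 1/6; Prudence 1/24; Quentin 1/24; Rose 1/24; Samuel 1/24; Victor 1/24; Winifred 1/3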